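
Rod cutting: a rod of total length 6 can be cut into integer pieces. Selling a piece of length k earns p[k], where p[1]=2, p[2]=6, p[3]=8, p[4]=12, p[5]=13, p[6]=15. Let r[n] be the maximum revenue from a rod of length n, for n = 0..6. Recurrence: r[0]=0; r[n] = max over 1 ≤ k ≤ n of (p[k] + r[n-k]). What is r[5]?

14

   n    0    1    2    3    4    5    6
r[n]    0    2    6    8   12   14   18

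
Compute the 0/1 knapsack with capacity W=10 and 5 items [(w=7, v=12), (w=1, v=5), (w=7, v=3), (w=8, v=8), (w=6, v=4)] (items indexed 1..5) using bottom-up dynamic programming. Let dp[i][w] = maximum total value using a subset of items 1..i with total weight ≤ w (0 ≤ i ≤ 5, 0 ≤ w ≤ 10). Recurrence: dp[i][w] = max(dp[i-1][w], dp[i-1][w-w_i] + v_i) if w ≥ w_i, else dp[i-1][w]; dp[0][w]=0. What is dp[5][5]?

5

i\w   0   1   2   3   4   5   6   7   8   9  10
  0   0   0   0   0   0   0   0   0   0   0   0
  1   0   0   0   0   0   0   0  12  12  12  12
  2   0   5   5   5   5   5   5  12  17  17  17
  3   0   5   5   5   5   5   5  12  17  17  17
  4   0   5   5   5   5   5   5  12  17  17  17
  5   0   5   5   5   5   5   5  12  17  17  17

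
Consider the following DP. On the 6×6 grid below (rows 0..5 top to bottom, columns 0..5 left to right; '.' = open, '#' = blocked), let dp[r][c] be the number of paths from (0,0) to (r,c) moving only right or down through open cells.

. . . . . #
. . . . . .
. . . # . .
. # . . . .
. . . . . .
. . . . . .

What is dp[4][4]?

r\c   0   1   2   3   4   5
  0   1   1   1   1   1   0
  1   1   2   3   4   5   5
  2   1   3   6   0   5  10
  3   1   0   6   6  11  21
  4   1   1   7  13  24  45
  5   1   2   9  22  46  91

24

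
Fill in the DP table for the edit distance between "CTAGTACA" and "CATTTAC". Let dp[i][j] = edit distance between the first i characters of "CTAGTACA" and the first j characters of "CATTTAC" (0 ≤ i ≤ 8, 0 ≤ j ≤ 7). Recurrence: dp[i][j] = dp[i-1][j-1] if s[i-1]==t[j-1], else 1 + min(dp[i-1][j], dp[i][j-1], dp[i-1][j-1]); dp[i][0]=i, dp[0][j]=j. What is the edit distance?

   ''  C  A  T  T  T  A  C
''  0  1  2  3  4  5  6  7
 C  1  0  1  2  3  4  5  6
 T  2  1  1  1  2  3  4  5
 A  3  2  1  2  2  3  3  4
 G  4  3  2  2  3  3  4  4
 T  5  4  3  2  2  3  4  5
 A  6  5  4  3  3  3  3  4
 C  7  6  5  4  4  4  4  3
 A  8  7  6  5  5  5  4  4

4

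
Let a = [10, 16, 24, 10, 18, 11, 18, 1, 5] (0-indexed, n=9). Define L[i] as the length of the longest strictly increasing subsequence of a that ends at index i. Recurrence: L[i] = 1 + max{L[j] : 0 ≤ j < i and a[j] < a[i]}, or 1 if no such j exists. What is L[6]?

   i    0    1    2    3    4    5    6    7    8
a[i]   10   16   24   10   18   11   18    1    5
L[i]    1    2    3    1    3    2    3    1    2

3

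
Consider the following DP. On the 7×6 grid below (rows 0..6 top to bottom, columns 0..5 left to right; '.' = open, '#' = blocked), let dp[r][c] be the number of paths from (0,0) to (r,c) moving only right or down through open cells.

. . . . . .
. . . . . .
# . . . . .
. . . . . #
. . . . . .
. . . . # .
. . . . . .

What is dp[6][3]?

49

r\c   0   1   2   3   4   5
  0   1   1   1   1   1   1
  1   1   2   3   4   5   6
  2   0   2   5   9  14  20
  3   0   2   7  16  30   0
  4   0   2   9  25  55  55
  5   0   2  11  36   0  55
  6   0   2  13  49  49 104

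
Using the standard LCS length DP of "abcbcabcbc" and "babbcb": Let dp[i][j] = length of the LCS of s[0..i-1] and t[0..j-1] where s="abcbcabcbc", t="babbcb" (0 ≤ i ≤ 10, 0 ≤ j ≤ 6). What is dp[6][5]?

4

   ''  b  a  b  b  c  b
''  0  0  0  0  0  0  0
 a  0  0  1  1  1  1  1
 b  0  1  1  2  2  2  2
 c  0  1  1  2  2  3  3
 b  0  1  1  2  3  3  4
 c  0  1  1  2  3  4  4
 a  0  1  2  2  3  4  4
 b  0  1  2  3  3  4  5
 c  0  1  2  3  3  4  5
 b  0  1  2  3  4  4  5
 c  0  1  2  3  4  5  5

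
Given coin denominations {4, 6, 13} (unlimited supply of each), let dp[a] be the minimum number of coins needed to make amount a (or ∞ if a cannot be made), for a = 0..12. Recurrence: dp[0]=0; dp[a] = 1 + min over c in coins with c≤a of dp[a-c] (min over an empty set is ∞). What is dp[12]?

2

 a  0  1  2  3  4  5  6  7  8  9 10 11 12
dp  0  -  -  -  1  -  1  -  2  -  2  -  2
(- denotes ∞ / unreachable)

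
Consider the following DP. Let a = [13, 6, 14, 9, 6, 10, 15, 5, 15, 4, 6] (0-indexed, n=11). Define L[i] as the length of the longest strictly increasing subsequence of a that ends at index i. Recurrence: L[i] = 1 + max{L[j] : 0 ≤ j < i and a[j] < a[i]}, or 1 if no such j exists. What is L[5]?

   i    0    1    2    3    4    5    6    7    8    9   10
a[i]   13    6   14    9    6   10   15    5   15    4    6
L[i]    1    1    2    2    1    3    4    1    4    1    2

3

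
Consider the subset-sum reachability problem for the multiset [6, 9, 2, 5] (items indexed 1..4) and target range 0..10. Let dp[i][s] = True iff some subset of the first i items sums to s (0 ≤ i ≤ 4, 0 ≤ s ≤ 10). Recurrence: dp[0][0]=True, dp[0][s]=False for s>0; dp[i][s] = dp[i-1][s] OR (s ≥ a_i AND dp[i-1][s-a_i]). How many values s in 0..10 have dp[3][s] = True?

5

i\s   0   1   2   3   4   5   6   7   8   9  10
  0   T   F   F   F   F   F   F   F   F   F   F
  1   T   F   F   F   F   F   T   F   F   F   F
  2   T   F   F   F   F   F   T   F   F   T   F
  3   T   F   T   F   F   F   T   F   T   T   F
  4   T   F   T   F   F   T   T   T   T   T   F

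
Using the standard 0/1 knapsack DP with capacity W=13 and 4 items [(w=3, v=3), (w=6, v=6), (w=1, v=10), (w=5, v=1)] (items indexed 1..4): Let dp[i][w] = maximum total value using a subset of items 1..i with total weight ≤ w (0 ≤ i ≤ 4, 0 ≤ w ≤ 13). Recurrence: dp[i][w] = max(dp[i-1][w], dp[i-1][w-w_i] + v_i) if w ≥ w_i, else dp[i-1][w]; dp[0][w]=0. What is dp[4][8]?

16

i\w   0   1   2   3   4   5   6   7   8   9  10  11  12  13
  0   0   0   0   0   0   0   0   0   0   0   0   0   0   0
  1   0   0   0   3   3   3   3   3   3   3   3   3   3   3
  2   0   0   0   3   3   3   6   6   6   9   9   9   9   9
  3   0  10  10  10  13  13  13  16  16  16  19  19  19  19
  4   0  10  10  10  13  13  13  16  16  16  19  19  19  19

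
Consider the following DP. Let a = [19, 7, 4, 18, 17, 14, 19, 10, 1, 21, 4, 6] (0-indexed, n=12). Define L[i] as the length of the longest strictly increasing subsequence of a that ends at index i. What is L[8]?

1

   i    0    1    2    3    4    5    6    7    8    9   10   11
a[i]   19    7    4   18   17   14   19   10    1   21    4    6
L[i]    1    1    1    2    2    2    3    2    1    4    2    3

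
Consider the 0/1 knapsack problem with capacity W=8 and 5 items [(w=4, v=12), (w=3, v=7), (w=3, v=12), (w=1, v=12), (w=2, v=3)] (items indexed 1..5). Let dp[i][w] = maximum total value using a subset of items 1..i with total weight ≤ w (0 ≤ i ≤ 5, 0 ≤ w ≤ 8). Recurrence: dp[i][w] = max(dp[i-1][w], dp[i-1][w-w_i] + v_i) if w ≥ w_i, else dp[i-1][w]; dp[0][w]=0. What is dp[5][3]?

15

i\w   0   1   2   3   4   5   6   7   8
  0   0   0   0   0   0   0   0   0   0
  1   0   0   0   0  12  12  12  12  12
  2   0   0   0   7  12  12  12  19  19
  3   0   0   0  12  12  12  19  24  24
  4   0  12  12  12  24  24  24  31  36
  5   0  12  12  15  24  24  27  31  36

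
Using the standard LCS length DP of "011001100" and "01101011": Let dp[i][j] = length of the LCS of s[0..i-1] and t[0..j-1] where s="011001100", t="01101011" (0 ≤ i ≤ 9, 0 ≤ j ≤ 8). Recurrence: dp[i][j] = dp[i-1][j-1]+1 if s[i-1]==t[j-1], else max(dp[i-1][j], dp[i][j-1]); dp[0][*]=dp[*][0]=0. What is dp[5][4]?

   ''  0  1  1  0  1  0  1  1
''  0  0  0  0  0  0  0  0  0
 0  0  1  1  1  1  1  1  1  1
 1  0  1  2  2  2  2  2  2  2
 1  0  1  2  3  3  3  3  3  3
 0  0  1  2  3  4  4  4  4  4
 0  0  1  2  3  4  4  5  5  5
 1  0  1  2  3  4  5  5  6  6
 1  0  1  2  3  4  5  5  6  7
 0  0  1  2  3  4  5  6  6  7
 0  0  1  2  3  4  5  6  6  7

4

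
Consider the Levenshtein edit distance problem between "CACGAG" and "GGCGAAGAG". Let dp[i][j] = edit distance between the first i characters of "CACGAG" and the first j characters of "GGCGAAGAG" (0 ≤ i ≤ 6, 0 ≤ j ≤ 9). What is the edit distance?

4

   ''  G  G  C  G  A  A  G  A  G
''  0  1  2  3  4  5  6  7  8  9
 C  1  1  2  2  3  4  5  6  7  8
 A  2  2  2  3  3  3  4  5  6  7
 C  3  3  3  2  3  4  4  5  6  7
 G  4  3  3  3  2  3  4  4  5  6
 A  5  4  4  4  3  2  3  4  4  5
 G  6  5  4  5  4  3  3  3  4  4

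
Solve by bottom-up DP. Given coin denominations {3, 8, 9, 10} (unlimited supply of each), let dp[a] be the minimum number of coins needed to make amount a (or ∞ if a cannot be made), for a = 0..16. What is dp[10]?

 a  0  1  2  3  4  5  6  7  8  9 10 11 12 13 14 15 16
dp  0  -  -  1  -  -  2  -  1  1  1  2  2  2  3  3  2
(- denotes ∞ / unreachable)

1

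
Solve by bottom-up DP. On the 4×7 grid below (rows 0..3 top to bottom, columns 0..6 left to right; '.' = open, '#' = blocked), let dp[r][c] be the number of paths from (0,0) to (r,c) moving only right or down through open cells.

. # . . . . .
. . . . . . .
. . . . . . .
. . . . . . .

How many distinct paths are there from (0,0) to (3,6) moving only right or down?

r\c   0   1   2   3   4   5   6
  0   1   0   0   0   0   0   0
  1   1   1   1   1   1   1   1
  2   1   2   3   4   5   6   7
  3   1   3   6  10  15  21  28

28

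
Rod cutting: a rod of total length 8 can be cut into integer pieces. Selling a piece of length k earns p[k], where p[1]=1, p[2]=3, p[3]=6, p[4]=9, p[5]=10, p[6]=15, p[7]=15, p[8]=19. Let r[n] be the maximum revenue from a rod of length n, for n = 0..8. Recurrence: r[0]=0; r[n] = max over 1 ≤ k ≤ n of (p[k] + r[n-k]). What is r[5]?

   n    0    1    2    3    4    5    6    7    8
r[n]    0    1    3    6    9   10   15   16   19

10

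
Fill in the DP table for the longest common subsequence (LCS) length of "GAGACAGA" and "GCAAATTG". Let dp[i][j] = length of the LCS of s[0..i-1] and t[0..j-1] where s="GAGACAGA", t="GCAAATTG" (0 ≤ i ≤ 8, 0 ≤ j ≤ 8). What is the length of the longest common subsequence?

   ''  G  C  A  A  A  T  T  G
''  0  0  0  0  0  0  0  0  0
 G  0  1  1  1  1  1  1  1  1
 A  0  1  1  2  2  2  2  2  2
 G  0  1  1  2  2  2  2  2  3
 A  0  1  1  2  3  3  3  3  3
 C  0  1  2  2  3  3  3  3  3
 A  0  1  2  3  3  4  4  4  4
 G  0  1  2  3  3  4  4  4  5
 A  0  1  2  3  4  4  4  4  5

5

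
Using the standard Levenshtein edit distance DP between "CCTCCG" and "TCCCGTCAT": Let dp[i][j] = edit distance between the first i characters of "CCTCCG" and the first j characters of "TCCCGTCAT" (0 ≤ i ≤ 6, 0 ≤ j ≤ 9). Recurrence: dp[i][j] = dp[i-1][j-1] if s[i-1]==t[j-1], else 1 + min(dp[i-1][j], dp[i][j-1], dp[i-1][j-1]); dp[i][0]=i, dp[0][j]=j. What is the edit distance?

   ''  T  C  C  C  G  T  C  A  T
''  0  1  2  3  4  5  6  7  8  9
 C  1  1  1  2  3  4  5  6  7  8
 C  2  2  1  1  2  3  4  5  6  7
 T  3  2  2  2  2  3  3  4  5  6
 C  4  3  2  2  2  3  4  3  4  5
 C  5  4  3  2  2  3  4  4  4  5
 G  6  5  4  3  3  2  3  4  5  5

5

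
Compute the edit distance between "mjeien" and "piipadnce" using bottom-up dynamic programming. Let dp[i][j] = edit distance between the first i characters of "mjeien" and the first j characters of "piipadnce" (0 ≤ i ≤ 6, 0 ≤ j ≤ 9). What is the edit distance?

8

   ''  p  i  i  p  a  d  n  c  e
''  0  1  2  3  4  5  6  7  8  9
 m  1  1  2  3  4  5  6  7  8  9
 j  2  2  2  3  4  5  6  7  8  9
 e  3  3  3  3  4  5  6  7  8  8
 i  4  4  3  3  4  5  6  7  8  9
 e  5  5  4  4  4  5  6  7  8  8
 n  6  6  5  5  5  5  6  6  7  8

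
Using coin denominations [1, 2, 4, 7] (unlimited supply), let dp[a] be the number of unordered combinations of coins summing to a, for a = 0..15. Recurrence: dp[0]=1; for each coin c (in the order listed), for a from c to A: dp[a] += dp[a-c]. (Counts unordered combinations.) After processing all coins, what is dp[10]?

14

after  coin     0     1     2     3     4     5     6     7     8     9    10    11    12    13    14    15
          1     1     1     1     1     1     1     1     1     1     1     1     1     1     1     1     1
          2     1     1     2     2     3     3     4     4     5     5     6     6     7     7     8     8
          4     1     1     2     2     4     4     6     6     9     9    12    12    16    16    20    20
          7     1     1     2     2     4     4     6     7    10    11    14    16    20    22    27    30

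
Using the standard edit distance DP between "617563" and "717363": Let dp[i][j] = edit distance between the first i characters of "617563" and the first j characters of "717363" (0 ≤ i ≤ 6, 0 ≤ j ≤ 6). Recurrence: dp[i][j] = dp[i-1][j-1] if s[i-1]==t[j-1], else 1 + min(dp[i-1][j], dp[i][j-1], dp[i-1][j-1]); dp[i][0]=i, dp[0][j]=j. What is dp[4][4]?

   ''  7  1  7  3  6  3
''  0  1  2  3  4  5  6
 6  1  1  2  3  4  4  5
 1  2  2  1  2  3  4  5
 7  3  2  2  1  2  3  4
 5  4  3  3  2  2  3  4
 6  5  4  4  3  3  2  3
 3  6  5  5  4  3  3  2

2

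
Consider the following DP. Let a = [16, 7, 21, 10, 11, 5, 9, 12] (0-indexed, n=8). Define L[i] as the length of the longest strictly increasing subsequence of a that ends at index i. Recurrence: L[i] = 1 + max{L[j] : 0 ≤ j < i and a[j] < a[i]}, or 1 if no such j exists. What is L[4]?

3

   i    0    1    2    3    4    5    6    7
a[i]   16    7   21   10   11    5    9   12
L[i]    1    1    2    2    3    1    2    4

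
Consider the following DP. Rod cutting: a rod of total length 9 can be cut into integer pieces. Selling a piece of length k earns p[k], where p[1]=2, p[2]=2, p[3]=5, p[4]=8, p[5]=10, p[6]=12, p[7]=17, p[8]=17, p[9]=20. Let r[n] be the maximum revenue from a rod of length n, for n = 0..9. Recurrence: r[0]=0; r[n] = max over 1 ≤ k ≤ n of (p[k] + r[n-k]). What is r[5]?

   n    0    1    2    3    4    5    6    7    8    9
r[n]    0    2    4    6    8   10   12   17   19   21

10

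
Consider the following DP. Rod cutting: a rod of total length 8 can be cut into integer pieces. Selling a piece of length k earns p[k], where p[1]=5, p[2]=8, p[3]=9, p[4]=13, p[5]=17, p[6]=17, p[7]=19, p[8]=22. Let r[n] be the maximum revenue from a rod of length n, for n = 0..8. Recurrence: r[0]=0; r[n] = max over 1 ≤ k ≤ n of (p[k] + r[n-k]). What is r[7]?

   n    0    1    2    3    4    5    6    7    8
r[n]    0    5   10   15   20   25   30   35   40

35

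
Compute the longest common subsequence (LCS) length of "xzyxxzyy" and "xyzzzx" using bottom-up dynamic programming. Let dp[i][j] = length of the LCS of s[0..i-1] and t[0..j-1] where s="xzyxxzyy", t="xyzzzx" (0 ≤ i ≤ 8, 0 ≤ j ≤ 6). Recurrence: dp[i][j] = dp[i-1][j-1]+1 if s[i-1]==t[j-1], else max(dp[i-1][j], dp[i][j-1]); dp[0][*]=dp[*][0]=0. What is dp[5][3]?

   ''  x  y  z  z  z  x
''  0  0  0  0  0  0  0
 x  0  1  1  1  1  1  1
 z  0  1  1  2  2  2  2
 y  0  1  2  2  2  2  2
 x  0  1  2  2  2  2  3
 x  0  1  2  2  2  2  3
 z  0  1  2  3  3  3  3
 y  0  1  2  3  3  3  3
 y  0  1  2  3  3  3  3

2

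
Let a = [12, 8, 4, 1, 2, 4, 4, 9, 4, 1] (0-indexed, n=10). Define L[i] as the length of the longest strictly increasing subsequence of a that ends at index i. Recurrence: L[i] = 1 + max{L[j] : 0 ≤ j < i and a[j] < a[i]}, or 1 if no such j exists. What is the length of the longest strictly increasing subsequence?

   i    0    1    2    3    4    5    6    7    8    9
a[i]   12    8    4    1    2    4    4    9    4    1
L[i]    1    1    1    1    2    3    3    4    3    1

4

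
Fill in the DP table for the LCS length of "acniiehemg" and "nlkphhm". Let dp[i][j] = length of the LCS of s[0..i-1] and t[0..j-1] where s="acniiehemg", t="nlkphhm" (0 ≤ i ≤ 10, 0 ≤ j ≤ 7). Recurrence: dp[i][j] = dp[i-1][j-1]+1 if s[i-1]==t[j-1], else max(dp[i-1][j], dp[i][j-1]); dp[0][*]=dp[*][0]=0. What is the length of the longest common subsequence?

   ''  n  l  k  p  h  h  m
''  0  0  0  0  0  0  0  0
 a  0  0  0  0  0  0  0  0
 c  0  0  0  0  0  0  0  0
 n  0  1  1  1  1  1  1  1
 i  0  1  1  1  1  1  1  1
 i  0  1  1  1  1  1  1  1
 e  0  1  1  1  1  1  1  1
 h  0  1  1  1  1  2  2  2
 e  0  1  1  1  1  2  2  2
 m  0  1  1  1  1  2  2  3
 g  0  1  1  1  1  2  2  3

3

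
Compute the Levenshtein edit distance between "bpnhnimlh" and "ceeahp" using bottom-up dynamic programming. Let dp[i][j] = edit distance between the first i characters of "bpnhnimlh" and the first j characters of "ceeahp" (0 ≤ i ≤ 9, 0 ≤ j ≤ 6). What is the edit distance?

9

   ''  c  e  e  a  h  p
''  0  1  2  3  4  5  6
 b  1  1  2  3  4  5  6
 p  2  2  2  3  4  5  5
 n  3  3  3  3  4  5  6
 h  4  4  4  4  4  4  5
 n  5  5  5  5  5  5  5
 i  6  6  6  6  6  6  6
 m  7  7  7  7  7  7  7
 l  8  8  8  8  8  8  8
 h  9  9  9  9  9  8  9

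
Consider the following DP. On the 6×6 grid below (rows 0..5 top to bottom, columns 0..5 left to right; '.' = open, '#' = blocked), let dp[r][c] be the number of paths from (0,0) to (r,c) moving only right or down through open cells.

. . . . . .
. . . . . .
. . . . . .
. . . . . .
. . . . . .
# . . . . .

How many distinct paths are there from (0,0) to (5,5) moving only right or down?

r\c   0   1   2   3   4   5
  0   1   1   1   1   1   1
  1   1   2   3   4   5   6
  2   1   3   6  10  15  21
  3   1   4  10  20  35  56
  4   1   5  15  35  70 126
  5   0   5  20  55 125 251

251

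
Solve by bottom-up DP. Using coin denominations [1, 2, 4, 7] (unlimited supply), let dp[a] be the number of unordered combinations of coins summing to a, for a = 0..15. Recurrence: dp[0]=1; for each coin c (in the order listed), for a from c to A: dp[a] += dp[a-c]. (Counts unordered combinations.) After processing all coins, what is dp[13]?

22

after  coin     0     1     2     3     4     5     6     7     8     9    10    11    12    13    14    15
          1     1     1     1     1     1     1     1     1     1     1     1     1     1     1     1     1
          2     1     1     2     2     3     3     4     4     5     5     6     6     7     7     8     8
          4     1     1     2     2     4     4     6     6     9     9    12    12    16    16    20    20
          7     1     1     2     2     4     4     6     7    10    11    14    16    20    22    27    30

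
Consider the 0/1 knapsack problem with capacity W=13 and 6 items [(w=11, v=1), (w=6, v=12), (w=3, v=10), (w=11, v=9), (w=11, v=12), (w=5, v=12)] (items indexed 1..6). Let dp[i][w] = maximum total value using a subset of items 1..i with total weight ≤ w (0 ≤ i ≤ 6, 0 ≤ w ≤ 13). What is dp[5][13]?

22

i\w   0   1   2   3   4   5   6   7   8   9  10  11  12  13
  0   0   0   0   0   0   0   0   0   0   0   0   0   0   0
  1   0   0   0   0   0   0   0   0   0   0   0   1   1   1
  2   0   0   0   0   0   0  12  12  12  12  12  12  12  12
  3   0   0   0  10  10  10  12  12  12  22  22  22  22  22
  4   0   0   0  10  10  10  12  12  12  22  22  22  22  22
  5   0   0   0  10  10  10  12  12  12  22  22  22  22  22
  6   0   0   0  10  10  12  12  12  22  22  22  24  24  24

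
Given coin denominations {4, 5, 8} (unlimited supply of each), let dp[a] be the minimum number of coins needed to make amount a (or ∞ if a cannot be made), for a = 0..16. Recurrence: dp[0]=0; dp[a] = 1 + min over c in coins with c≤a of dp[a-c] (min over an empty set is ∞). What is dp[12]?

2

 a  0  1  2  3  4  5  6  7  8  9 10 11 12 13 14 15 16
dp  0  -  -  -  1  1  -  -  1  2  2  -  2  2  3  3  2
(- denotes ∞ / unreachable)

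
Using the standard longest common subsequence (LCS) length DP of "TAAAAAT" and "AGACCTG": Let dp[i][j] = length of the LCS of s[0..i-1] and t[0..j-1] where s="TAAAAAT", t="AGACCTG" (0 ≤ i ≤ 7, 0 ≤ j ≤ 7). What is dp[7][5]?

2

   ''  A  G  A  C  C  T  G
''  0  0  0  0  0  0  0  0
 T  0  0  0  0  0  0  1  1
 A  0  1  1  1  1  1  1  1
 A  0  1  1  2  2  2  2  2
 A  0  1  1  2  2  2  2  2
 A  0  1  1  2  2  2  2  2
 A  0  1  1  2  2  2  2  2
 T  0  1  1  2  2  2  3  3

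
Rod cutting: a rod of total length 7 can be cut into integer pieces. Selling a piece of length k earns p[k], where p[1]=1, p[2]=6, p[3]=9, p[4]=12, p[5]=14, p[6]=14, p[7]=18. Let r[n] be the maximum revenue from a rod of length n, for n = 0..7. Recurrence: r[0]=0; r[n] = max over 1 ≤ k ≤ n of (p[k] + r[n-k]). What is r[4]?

12

   n    0    1    2    3    4    5    6    7
r[n]    0    1    6    9   12   15   18   21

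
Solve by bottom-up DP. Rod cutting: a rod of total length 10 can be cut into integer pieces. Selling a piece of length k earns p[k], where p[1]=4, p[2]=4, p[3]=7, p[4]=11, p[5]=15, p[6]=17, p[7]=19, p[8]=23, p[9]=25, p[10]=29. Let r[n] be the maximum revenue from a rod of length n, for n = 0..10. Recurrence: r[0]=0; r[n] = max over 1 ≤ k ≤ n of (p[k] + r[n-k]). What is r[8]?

32

   n    0    1    2    3    4    5    6    7    8    9   10
r[n]    0    4    8   12   16   20   24   28   32   36   40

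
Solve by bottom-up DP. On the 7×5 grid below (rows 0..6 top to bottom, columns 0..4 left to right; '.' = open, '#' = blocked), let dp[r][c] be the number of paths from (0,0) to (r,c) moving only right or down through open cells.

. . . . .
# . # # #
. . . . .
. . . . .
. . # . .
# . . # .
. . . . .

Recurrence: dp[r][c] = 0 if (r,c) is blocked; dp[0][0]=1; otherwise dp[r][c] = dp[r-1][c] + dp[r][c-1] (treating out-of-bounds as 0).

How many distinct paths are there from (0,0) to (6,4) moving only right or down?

r\c   0   1   2   3   4
  0   1   1   1   1   1
  1   0   1   0   0   0
  2   0   1   1   1   1
  3   0   1   2   3   4
  4   0   1   0   3   7
  5   0   1   1   0   7
  6   0   1   2   2   9

9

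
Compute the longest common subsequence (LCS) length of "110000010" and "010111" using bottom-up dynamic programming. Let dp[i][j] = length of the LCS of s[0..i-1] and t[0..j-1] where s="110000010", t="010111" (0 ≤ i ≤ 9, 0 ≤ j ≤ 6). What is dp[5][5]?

   ''  0  1  0  1  1  1
''  0  0  0  0  0  0  0
 1  0  0  1  1  1  1  1
 1  0  0  1  1  2  2  2
 0  0  1  1  2  2  2  2
 0  0  1  1  2  2  2  2
 0  0  1  1  2  2  2  2
 0  0  1  1  2  2  2  2
 0  0  1  1  2  2  2  2
 1  0  1  2  2  3  3  3
 0  0  1  2  3  3  3  3

2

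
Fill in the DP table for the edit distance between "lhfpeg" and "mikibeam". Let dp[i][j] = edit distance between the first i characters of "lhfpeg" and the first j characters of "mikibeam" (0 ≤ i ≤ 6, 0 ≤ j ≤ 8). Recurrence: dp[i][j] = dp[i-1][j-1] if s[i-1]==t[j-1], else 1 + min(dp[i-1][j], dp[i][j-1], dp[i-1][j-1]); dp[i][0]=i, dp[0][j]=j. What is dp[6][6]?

6

   ''  m  i  k  i  b  e  a  m
''  0  1  2  3  4  5  6  7  8
 l  1  1  2  3  4  5  6  7  8
 h  2  2  2  3  4  5  6  7  8
 f  3  3  3  3  4  5  6  7  8
 p  4  4  4  4  4  5  6  7  8
 e  5  5  5  5  5  5  5  6  7
 g  6  6  6  6  6  6  6  6  7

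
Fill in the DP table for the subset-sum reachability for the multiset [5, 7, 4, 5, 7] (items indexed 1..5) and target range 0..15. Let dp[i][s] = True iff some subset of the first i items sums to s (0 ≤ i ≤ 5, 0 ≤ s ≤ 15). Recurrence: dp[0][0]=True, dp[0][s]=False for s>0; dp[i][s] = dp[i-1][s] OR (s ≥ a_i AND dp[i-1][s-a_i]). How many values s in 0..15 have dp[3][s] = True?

7

i\s   0   1   2   3   4   5   6   7   8   9  10  11  12  13  14  15
  0   T   F   F   F   F   F   F   F   F   F   F   F   F   F   F   F
  1   T   F   F   F   F   T   F   F   F   F   F   F   F   F   F   F
  2   T   F   F   F   F   T   F   T   F   F   F   F   T   F   F   F
  3   T   F   F   F   T   T   F   T   F   T   F   T   T   F   F   F
  4   T   F   F   F   T   T   F   T   F   T   T   T   T   F   T   F
  5   T   F   F   F   T   T   F   T   F   T   T   T   T   F   T   F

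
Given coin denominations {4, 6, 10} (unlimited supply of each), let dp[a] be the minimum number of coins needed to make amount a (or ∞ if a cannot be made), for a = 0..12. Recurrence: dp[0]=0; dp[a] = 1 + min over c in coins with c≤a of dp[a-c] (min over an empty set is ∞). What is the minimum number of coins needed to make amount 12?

2

 a  0  1  2  3  4  5  6  7  8  9 10 11 12
dp  0  -  -  -  1  -  1  -  2  -  1  -  2
(- denotes ∞ / unreachable)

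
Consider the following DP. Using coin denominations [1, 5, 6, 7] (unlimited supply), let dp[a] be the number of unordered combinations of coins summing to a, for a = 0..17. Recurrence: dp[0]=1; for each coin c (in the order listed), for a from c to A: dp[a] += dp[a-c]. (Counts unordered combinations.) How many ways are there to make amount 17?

after  coin     0     1     2     3     4     5     6     7     8     9    10    11    12    13    14    15    16    17
          1     1     1     1     1     1     1     1     1     1     1     1     1     1     1     1     1     1     1
          5     1     1     1     1     1     2     2     2     2     2     3     3     3     3     3     4     4     4
          6     1     1     1     1     1     2     3     3     3     3     4     5     6     6     6     7     8     9
          7     1     1     1     1     1     2     3     4     4     4     5     6     8     9    10    11    12    14

14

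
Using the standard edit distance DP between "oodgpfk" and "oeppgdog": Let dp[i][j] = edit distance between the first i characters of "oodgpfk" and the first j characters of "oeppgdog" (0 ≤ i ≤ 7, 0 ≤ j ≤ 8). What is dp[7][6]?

5

   ''  o  e  p  p  g  d  o  g
''  0  1  2  3  4  5  6  7  8
 o  1  0  1  2  3  4  5  6  7
 o  2  1  1  2  3  4  5  5  6
 d  3  2  2  2  3  4  4  5  6
 g  4  3  3  3  3  3  4  5  5
 p  5  4  4  3  3  4  4  5  6
 f  6  5  5  4  4  4  5  5  6
 k  7  6  6  5  5  5  5  6  6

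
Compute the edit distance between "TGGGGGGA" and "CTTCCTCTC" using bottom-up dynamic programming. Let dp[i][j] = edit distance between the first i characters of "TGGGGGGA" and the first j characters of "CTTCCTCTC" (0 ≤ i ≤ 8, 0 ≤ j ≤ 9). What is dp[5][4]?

   ''  C  T  T  C  C  T  C  T  C
''  0  1  2  3  4  5  6  7  8  9
 T  1  1  1  2  3  4  5  6  7  8
 G  2  2  2  2  3  4  5  6  7  8
 G  3  3  3  3  3  4  5  6  7  8
 G  4  4  4  4  4  4  5  6  7  8
 G  5  5  5  5  5  5  5  6  7  8
 G  6  6  6  6  6  6  6  6  7  8
 G  7  7  7  7  7  7  7  7  7  8
 A  8  8  8  8  8  8  8  8  8  8

5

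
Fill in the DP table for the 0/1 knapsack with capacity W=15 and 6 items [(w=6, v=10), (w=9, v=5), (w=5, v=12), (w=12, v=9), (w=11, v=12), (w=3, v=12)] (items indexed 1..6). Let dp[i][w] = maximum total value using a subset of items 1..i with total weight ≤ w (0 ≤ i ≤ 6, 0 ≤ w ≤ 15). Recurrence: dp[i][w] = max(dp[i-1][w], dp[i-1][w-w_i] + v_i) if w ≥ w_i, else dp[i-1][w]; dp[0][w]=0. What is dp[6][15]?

34

i\w   0   1   2   3   4   5   6   7   8   9  10  11  12  13  14  15
  0   0   0   0   0   0   0   0   0   0   0   0   0   0   0   0   0
  1   0   0   0   0   0   0  10  10  10  10  10  10  10  10  10  10
  2   0   0   0   0   0   0  10  10  10  10  10  10  10  10  10  15
  3   0   0   0   0   0  12  12  12  12  12  12  22  22  22  22  22
  4   0   0   0   0   0  12  12  12  12  12  12  22  22  22  22  22
  5   0   0   0   0   0  12  12  12  12  12  12  22  22  22  22  22
  6   0   0   0  12  12  12  12  12  24  24  24  24  24  24  34  34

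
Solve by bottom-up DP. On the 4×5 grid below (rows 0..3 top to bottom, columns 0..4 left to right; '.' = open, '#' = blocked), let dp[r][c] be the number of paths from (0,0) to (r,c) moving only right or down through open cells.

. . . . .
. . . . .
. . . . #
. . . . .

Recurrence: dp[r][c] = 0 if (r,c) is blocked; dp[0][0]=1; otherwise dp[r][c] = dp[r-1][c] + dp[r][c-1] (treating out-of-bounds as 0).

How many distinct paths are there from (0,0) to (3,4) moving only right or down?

r\c   0   1   2   3   4
  0   1   1   1   1   1
  1   1   2   3   4   5
  2   1   3   6  10   0
  3   1   4  10  20  20

20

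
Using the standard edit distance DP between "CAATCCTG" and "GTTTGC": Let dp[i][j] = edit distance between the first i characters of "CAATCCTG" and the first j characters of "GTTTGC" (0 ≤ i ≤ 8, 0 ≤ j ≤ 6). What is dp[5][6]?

   ''  G  T  T  T  G  C
''  0  1  2  3  4  5  6
 C  1  1  2  3  4  5  5
 A  2  2  2  3  4  5  6
 A  3  3  3  3  4  5  6
 T  4  4  3  3  3  4  5
 C  5  5  4  4  4  4  4
 C  6  6  5  5  5  5  4
 T  7  7  6  5  5  6  5
 G  8  7  7  6  6  5  6

4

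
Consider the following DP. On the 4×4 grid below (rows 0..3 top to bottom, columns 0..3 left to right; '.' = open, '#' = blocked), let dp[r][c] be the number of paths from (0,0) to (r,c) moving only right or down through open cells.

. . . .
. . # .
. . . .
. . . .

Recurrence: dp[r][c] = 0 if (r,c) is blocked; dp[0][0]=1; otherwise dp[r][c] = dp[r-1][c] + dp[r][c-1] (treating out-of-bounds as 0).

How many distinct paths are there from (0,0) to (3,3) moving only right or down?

r\c   0   1   2   3
  0   1   1   1   1
  1   1   2   0   1
  2   1   3   3   4
  3   1   4   7  11

11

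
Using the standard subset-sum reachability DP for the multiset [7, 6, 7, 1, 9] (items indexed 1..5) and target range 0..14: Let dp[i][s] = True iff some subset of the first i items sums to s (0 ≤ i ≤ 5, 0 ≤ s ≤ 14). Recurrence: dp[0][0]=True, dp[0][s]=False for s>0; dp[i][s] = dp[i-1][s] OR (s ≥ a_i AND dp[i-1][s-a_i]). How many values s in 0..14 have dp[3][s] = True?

5

i\s   0   1   2   3   4   5   6   7   8   9  10  11  12  13  14
  0   T   F   F   F   F   F   F   F   F   F   F   F   F   F   F
  1   T   F   F   F   F   F   F   T   F   F   F   F   F   F   F
  2   T   F   F   F   F   F   T   T   F   F   F   F   F   T   F
  3   T   F   F   F   F   F   T   T   F   F   F   F   F   T   T
  4   T   T   F   F   F   F   T   T   T   F   F   F   F   T   T
  5   T   T   F   F   F   F   T   T   T   T   T   F   F   T   T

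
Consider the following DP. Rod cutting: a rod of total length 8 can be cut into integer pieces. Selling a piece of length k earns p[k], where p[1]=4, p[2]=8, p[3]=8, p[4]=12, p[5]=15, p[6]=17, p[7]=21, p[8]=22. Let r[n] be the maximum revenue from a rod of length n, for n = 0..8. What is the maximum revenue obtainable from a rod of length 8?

32

   n    0    1    2    3    4    5    6    7    8
r[n]    0    4    8   12   16   20   24   28   32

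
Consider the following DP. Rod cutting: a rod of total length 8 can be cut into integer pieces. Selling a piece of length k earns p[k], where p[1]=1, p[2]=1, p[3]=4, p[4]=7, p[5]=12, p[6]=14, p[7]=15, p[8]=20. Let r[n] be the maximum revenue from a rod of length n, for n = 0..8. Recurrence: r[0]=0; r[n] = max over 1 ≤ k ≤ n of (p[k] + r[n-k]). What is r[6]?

14

   n    0    1    2    3    4    5    6    7    8
r[n]    0    1    2    4    7   12   14   15   20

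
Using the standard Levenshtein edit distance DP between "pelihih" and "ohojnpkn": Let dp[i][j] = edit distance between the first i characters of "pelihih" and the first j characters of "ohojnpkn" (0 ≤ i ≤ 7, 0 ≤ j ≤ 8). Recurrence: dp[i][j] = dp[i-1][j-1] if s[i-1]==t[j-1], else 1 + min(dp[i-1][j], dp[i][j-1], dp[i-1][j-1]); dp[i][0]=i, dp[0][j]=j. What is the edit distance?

8

   ''  o  h  o  j  n  p  k  n
''  0  1  2  3  4  5  6  7  8
 p  1  1  2  3  4  5  5  6  7
 e  2  2  2  3  4  5  6  6  7
 l  3  3  3  3  4  5  6  7  7
 i  4  4  4  4  4  5  6  7  8
 h  5  5  4  5  5  5  6  7  8
 i  6  6  5  5  6  6  6  7  8
 h  7  7  6  6  6  7  7  7  8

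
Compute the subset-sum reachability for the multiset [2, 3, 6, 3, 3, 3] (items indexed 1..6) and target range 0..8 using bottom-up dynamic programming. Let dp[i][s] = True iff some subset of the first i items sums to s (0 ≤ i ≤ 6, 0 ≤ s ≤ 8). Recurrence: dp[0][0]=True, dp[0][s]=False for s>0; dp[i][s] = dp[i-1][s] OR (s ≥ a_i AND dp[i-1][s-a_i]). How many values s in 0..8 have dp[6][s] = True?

6

i\s   0   1   2   3   4   5   6   7   8
  0   T   F   F   F   F   F   F   F   F
  1   T   F   T   F   F   F   F   F   F
  2   T   F   T   T   F   T   F   F   F
  3   T   F   T   T   F   T   T   F   T
  4   T   F   T   T   F   T   T   F   T
  5   T   F   T   T   F   T   T   F   T
  6   T   F   T   T   F   T   T   F   T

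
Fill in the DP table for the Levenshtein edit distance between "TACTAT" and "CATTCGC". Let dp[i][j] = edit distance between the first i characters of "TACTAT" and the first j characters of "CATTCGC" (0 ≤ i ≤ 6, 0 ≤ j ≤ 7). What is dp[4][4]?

   ''  C  A  T  T  C  G  C
''  0  1  2  3  4  5  6  7
 T  1  1  2  2  3  4  5  6
 A  2  2  1  2  3  4  5  6
 C  3  2  2  2  3  3  4  5
 T  4  3  3  2  2  3  4  5
 A  5  4  3  3  3  3  4  5
 T  6  5  4  3  3  4  4  5

2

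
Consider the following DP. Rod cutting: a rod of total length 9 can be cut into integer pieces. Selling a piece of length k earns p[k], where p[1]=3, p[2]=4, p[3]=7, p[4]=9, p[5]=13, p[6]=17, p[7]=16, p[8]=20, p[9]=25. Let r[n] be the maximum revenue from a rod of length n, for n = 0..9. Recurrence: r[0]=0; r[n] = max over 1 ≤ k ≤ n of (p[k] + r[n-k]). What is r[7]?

   n    0    1    2    3    4    5    6    7    8    9
r[n]    0    3    6    9   12   15   18   21   24   27

21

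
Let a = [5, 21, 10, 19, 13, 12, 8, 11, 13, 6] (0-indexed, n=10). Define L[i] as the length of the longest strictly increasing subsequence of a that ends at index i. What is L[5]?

   i    0    1    2    3    4    5    6    7    8    9
a[i]    5   21   10   19   13   12    8   11   13    6
L[i]    1    2    2    3    3    3    2    3    4    2

3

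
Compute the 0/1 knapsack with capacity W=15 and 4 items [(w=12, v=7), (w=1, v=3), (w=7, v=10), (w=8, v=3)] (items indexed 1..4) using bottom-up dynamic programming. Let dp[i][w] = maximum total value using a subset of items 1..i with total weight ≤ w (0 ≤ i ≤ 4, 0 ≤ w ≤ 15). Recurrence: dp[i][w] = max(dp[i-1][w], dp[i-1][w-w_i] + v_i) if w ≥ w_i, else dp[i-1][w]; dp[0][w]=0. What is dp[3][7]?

10

i\w   0   1   2   3   4   5   6   7   8   9  10  11  12  13  14  15
  0   0   0   0   0   0   0   0   0   0   0   0   0   0   0   0   0
  1   0   0   0   0   0   0   0   0   0   0   0   0   7   7   7   7
  2   0   3   3   3   3   3   3   3   3   3   3   3   7  10  10  10
  3   0   3   3   3   3   3   3  10  13  13  13  13  13  13  13  13
  4   0   3   3   3   3   3   3  10  13  13  13  13  13  13  13  13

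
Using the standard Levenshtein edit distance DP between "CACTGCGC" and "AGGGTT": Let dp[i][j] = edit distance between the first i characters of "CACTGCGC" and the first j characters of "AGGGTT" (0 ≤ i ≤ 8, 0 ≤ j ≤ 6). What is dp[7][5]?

   ''  A  G  G  G  T  T
''  0  1  2  3  4  5  6
 C  1  1  2  3  4  5  6
 A  2  1  2  3  4  5  6
 C  3  2  2  3  4  5  6
 T  4  3  3  3  4  4  5
 G  5  4  3  3  3  4  5
 C  6  5  4  4  4  4  5
 G  7  6  5  4  4  5  5
 C  8  7  6  5  5  5  6

5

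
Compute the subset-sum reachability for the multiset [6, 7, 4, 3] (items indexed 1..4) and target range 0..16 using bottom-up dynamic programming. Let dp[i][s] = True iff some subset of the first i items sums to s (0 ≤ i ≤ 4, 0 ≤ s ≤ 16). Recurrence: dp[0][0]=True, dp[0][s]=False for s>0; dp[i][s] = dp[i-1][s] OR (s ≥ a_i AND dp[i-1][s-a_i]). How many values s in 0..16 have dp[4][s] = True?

11

i\s   0   1   2   3   4   5   6   7   8   9  10  11  12  13  14  15  16
  0   T   F   F   F   F   F   F   F   F   F   F   F   F   F   F   F   F
  1   T   F   F   F   F   F   T   F   F   F   F   F   F   F   F   F   F
  2   T   F   F   F   F   F   T   T   F   F   F   F   F   T   F   F   F
  3   T   F   F   F   T   F   T   T   F   F   T   T   F   T   F   F   F
  4   T   F   F   T   T   F   T   T   F   T   T   T   F   T   T   F   T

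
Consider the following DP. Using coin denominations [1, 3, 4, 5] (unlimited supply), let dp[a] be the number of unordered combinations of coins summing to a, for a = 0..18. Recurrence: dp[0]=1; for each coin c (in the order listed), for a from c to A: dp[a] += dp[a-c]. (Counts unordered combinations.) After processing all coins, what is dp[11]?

after  coin     0     1     2     3     4     5     6     7     8     9    10    11    12    13    14    15    16    17    18
          1     1     1     1     1     1     1     1     1     1     1     1     1     1     1     1     1     1     1     1
          3     1     1     1     2     2     2     3     3     3     4     4     4     5     5     5     6     6     6     7
          4     1     1     1     2     3     3     4     5     6     7     8     9    11    12    13    15    17    18    20
          5     1     1     1     2     3     4     5     6     8    10    12    14    17    20    23    27    31    35    40

14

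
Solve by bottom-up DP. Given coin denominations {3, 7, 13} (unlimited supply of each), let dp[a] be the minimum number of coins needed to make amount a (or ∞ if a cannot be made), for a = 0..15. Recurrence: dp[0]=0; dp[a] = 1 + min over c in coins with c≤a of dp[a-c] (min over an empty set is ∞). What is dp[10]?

2

 a  0  1  2  3  4  5  6  7  8  9 10 11 12 13 14 15
dp  0  -  -  1  -  -  2  1  -  3  2  -  4  1  2  5
(- denotes ∞ / unreachable)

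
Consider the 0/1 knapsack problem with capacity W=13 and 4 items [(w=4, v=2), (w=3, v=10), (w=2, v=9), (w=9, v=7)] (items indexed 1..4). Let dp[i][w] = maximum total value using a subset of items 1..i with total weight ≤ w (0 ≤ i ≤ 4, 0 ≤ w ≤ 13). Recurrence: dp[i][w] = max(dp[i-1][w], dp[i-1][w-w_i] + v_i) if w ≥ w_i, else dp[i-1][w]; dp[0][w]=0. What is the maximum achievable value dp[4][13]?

21

i\w   0   1   2   3   4   5   6   7   8   9  10  11  12  13
  0   0   0   0   0   0   0   0   0   0   0   0   0   0   0
  1   0   0   0   0   2   2   2   2   2   2   2   2   2   2
  2   0   0   0  10  10  10  10  12  12  12  12  12  12  12
  3   0   0   9  10  10  19  19  19  19  21  21  21  21  21
  4   0   0   9  10  10  19  19  19  19  21  21  21  21  21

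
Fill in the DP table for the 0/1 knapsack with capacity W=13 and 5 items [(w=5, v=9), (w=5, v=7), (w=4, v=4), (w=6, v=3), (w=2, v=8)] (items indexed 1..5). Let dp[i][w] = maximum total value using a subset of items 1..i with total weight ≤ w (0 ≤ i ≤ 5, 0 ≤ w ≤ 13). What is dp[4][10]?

16

i\w   0   1   2   3   4   5   6   7   8   9  10  11  12  13
  0   0   0   0   0   0   0   0   0   0   0   0   0   0   0
  1   0   0   0   0   0   9   9   9   9   9   9   9   9   9
  2   0   0   0   0   0   9   9   9   9   9  16  16  16  16
  3   0   0   0   0   4   9   9   9   9  13  16  16  16  16
  4   0   0   0   0   4   9   9   9   9  13  16  16  16  16
  5   0   0   8   8   8   9  12  17  17  17  17  21  24  24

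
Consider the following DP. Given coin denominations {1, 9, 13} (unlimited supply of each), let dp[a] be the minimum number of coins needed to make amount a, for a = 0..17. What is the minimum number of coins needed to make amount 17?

 a  0  1  2  3  4  5  6  7  8  9 10 11 12 13 14 15 16 17
dp  0  1  2  3  4  5  6  7  8  1  2  3  4  1  2  3  4  5

5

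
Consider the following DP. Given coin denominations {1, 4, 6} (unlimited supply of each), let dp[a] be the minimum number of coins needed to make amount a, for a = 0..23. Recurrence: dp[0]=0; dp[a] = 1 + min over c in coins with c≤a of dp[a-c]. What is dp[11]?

3

 a  0  1  2  3  4  5  6  7  8  9 10 11 12 13 14 15 16 17 18 19 20 21 22 23
dp  0  1  2  3  1  2  1  2  2  3  2  3  2  3  3  4  3  4  3  4  4  5  4  5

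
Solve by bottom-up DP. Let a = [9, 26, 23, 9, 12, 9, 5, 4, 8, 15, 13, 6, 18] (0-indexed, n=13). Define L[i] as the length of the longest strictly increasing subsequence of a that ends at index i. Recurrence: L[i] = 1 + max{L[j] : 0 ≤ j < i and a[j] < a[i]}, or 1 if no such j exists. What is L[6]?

1

   i    0    1    2    3    4    5    6    7    8    9   10   11   12
a[i]    9   26   23    9   12    9    5    4    8   15   13    6   18
L[i]    1    2    2    1    2    1    1    1    2    3    3    2    4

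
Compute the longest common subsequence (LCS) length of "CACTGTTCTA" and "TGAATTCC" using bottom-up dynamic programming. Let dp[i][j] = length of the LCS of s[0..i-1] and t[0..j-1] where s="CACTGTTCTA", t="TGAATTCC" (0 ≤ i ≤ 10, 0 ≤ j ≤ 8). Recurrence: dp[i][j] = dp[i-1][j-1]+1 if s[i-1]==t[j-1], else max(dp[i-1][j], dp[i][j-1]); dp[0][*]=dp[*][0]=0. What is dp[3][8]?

2

   ''  T  G  A  A  T  T  C  C
''  0  0  0  0  0  0  0  0  0
 C  0  0  0  0  0  0  0  1  1
 A  0  0  0  1  1  1  1  1  1
 C  0  0  0  1  1  1  1  2  2
 T  0  1  1  1  1  2  2  2  2
 G  0  1  2  2  2  2  2  2  2
 T  0  1  2  2  2  3  3  3  3
 T  0  1  2  2  2  3  4  4  4
 C  0  1  2  2  2  3  4  5  5
 T  0  1  2  2  2  3  4  5  5
 A  0  1  2  3  3  3  4  5  5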